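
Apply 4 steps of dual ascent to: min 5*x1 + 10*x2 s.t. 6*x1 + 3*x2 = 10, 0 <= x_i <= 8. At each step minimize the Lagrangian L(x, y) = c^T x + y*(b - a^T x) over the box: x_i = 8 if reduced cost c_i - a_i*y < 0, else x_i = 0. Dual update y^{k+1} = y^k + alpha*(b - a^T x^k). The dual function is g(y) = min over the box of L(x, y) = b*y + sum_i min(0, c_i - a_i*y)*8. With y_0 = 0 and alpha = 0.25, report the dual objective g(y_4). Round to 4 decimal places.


Dual ascent for LP: min 5*x1 + 10*x2, 6*x1 + 3*x2 = 10, 0 <= x_i <= 8
Step 1: y^k = 0.0, reduced costs: (5.0, 10.0)
  x^k = (0.0, 0.0), subgradient = b - a^T x = 10.0
  y^{k+1} = 0.0 + 0.25*10.0 = 2.5
Step 2: y^k = 2.5, reduced costs: (-10.0, 2.5)
  x^k = (8.0, 0.0), subgradient = b - a^T x = -38.0
  y^{k+1} = 2.5 + 0.25*-38.0 = -7.0
Step 3: y^k = -7.0, reduced costs: (47.0, 31.0)
  x^k = (0.0, 0.0), subgradient = b - a^T x = 10.0
  y^{k+1} = -7.0 + 0.25*10.0 = -4.5
Step 4: y^k = -4.5, reduced costs: (32.0, 23.5)
  x^k = (0.0, 0.0), subgradient = b - a^T x = 10.0
  y^{k+1} = -4.5 + 0.25*10.0 = -2.0
Dual objective at y_4 = -2.0: reduced costs (17.0, 16.0), box minimizer x = (0.0, 0.0)
g(y_4) = b*y + (c1 - a1*y)*x1 + (c2 - a2*y)*x2 = 10*(-2.0) + 17.0*0.0 + 16.0*0.0 = -20.0 + 0.0 + 0.0 = -20.0


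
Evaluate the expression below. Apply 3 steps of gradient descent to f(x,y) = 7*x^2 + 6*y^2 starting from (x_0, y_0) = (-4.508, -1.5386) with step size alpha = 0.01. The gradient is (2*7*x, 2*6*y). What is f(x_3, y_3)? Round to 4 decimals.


Gradient descent on f(x,y) = 7*x^2 + 6*y^2.
Starting point: (-4.508, -1.5386), alpha = 0.01
Step 1: grad_x = 2*7*-4.508 = -63.112, grad_y = 2*6*-1.5386 = -18.4632
  x_1 = -4.508 - 0.01*-63.112 = -3.8769
  y_1 = -1.5386 - 0.01*-18.4632 = -1.354
Step 2: grad_x = 2*7*-3.8769 = -54.2763, grad_y = 2*6*-1.354 = -16.2476
  x_2 = -3.8769 - 0.01*-54.2763 = -3.3341
  y_2 = -1.354 - 0.01*-16.2476 = -1.1915
Step 3: grad_x = 2*7*-3.3341 = -46.6776, grad_y = 2*6*-1.1915 = -14.2979
  x_3 = -3.3341 - 0.01*-46.6776 = -2.8673
  y_3 = -1.1915 - 0.01*-14.2979 = -1.0485
f(-2.8673, -1.0485) = 7*(-2.8673)^2 + 6*(-1.0485)^2 = 64.1478


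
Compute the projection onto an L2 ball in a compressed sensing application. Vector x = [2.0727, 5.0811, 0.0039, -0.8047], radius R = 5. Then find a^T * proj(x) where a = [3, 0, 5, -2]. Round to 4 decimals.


Step 1: Compute ||x|| (intermediates to 6 decimals).
||x|| = sqrt(2.0727^2 + 5.0811^2 + 0.0039^2 + (-0.8047)^2) = 5.54628
Step 2: Project.
Since ||x|| > R, scale = R/||x|| = 5/5.54628 = 0.901505, proj(x) = scale * x
proj(x) = [1.868549, 4.580637, 0.003516, -0.725441]
Step 3: Dot product.
a^T * proj(x) = 3*1.868549 + 0*4.580637 + 5*0.003516 - 2*(-0.725441) = 7.0741


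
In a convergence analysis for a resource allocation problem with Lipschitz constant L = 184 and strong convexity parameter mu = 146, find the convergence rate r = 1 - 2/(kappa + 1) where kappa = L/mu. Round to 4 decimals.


Step 1: Compute the condition number.
kappa = L/mu = 184/146 = 1.2603
Step 2: Compute the convergence rate.
r = 1 - 2/(kappa + 1) = 1 - 2*mu/(L + mu) = (L - mu)/(L + mu) = 38/330 = 0.1152


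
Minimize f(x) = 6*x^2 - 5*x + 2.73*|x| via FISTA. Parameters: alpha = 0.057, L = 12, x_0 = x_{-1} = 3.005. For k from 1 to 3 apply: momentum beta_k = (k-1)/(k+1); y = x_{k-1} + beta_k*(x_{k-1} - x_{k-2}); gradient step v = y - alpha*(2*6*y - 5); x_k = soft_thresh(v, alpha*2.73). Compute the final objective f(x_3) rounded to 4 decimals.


FISTA on f(x) = 6*x^2 - 5*x + 2.73*|x|
L = 12, alpha = 0.057
Iteration 1: beta = 0.0, y = 3.005 + 0.0*(3.005 - 3.005) = 3.005
  grad(y) = 31.06, v = y - alpha*grad = 1.2346
  prox(v) = soft_thresh(1.2346, 0.1556) = 1.079
Iteration 2: beta = 0.3333, y = 1.079 + 0.3333*(1.079 - 3.005) = 0.437
  grad(y) = 0.2435, v = y - alpha*grad = 0.4231
  prox(v) = soft_thresh(0.4231, 0.1556) = 0.2675
Iteration 3: beta = 0.5, y = 0.2675 + 0.5*(0.2675 - 1.079) = -0.1383
  grad(y) = -6.6594, v = y - alpha*grad = 0.2413
  prox(v) = soft_thresh(0.2413, 0.1556) = 0.0857
f(x_3) = 6*0.0857^2 - 5*0.0857 + 2.73*|0.0857| = -0.1505


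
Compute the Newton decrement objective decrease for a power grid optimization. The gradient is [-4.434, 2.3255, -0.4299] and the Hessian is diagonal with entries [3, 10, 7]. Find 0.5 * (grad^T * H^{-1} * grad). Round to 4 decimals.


Step 1: H is diagonal, so H^(-1) * g = [-1.478, 0.2326, -0.0614].
Step 2: g^T H^(-1) g = sum_i g_i^2 / H_ii
  = (-4.434)^2/3 + (2.3255)^2/10 + (-0.4299)^2/7
  = 6.5535 + 0.5408 + 0.0264 = 7.1206
Step 3: Objective decrease = 0.5 * g^T H^(-1) g = 3.5603


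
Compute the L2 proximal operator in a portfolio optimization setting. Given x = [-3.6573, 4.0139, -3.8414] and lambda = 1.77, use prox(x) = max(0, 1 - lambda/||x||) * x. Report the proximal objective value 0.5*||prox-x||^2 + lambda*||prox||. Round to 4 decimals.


Step 1: Compute ||x||.
||x|| = 6.6516
Step 2: Compute scaling factor.
scale = max(0, 1 - 1.77/6.6516) = 0.7339
Step 3: prox(x) = [-2.6841, 2.9458, -2.8192]
||prox(x)|| = 4.8816
Step 4: Proximal objective.
0.5*||prox-x||^2 = 1.5665
lambda*||prox|| = 8.6404
Total = 10.2069


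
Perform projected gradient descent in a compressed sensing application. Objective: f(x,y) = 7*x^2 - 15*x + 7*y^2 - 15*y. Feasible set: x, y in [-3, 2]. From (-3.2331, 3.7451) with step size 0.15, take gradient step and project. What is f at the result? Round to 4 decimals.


Step 1: Compute gradient at (-3.2331, 3.7451).
grad_x = 2*7*-3.2331 - 15 = -60.2634
grad_y = 2*7*3.7451 - 15 = 37.4314
Step 2: Gradient step.
x_raw = -3.2331 - 0.15*-60.2634 = 5.8064
y_raw = 3.7451 - 0.15*37.4314 = -1.8696
Step 3: Project onto [-3, 2].
x_proj = clip(5.8064) = 2.0
y_proj = clip(-1.8696) = -1.8696
Step 4: Evaluate f.
f(2.0, -1.8696) = 50.5122


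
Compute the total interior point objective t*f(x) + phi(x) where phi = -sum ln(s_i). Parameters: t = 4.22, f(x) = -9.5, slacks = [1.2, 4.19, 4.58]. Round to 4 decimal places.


Step 1: Compute log-barrier.
ln values: [0.1823, 1.4327, 1.5217]
phi = -(0.1823 + 1.4327 + 1.5217) = -3.1367
Step 2: Compute augmented objective.
t*f(x) = 4.22*-9.5 = -40.09
Total = -40.09 - 3.1367 = -43.2267


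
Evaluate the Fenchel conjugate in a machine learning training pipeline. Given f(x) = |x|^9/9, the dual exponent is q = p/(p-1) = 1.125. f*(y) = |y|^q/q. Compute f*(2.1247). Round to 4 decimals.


The conjugate exponent q satisfies 1/p + 1/q = 1.
p = 9, so q = 9/(9 - 1) = 1.125
|y|^q = 2.1247^1.125 = 2.3346
f*(2.1247) = 2.3346 / 1.125 = 2.0752


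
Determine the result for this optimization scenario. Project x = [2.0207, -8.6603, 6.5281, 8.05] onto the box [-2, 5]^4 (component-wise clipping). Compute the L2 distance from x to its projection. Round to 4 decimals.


Project each component onto [-2, 5].
clip(2.0207) = 2.0207, clip(-8.6603) = -2.0, clip(6.5281) = 5.0, clip(8.05) = 5.0
Projection = [2.0207, -2.0, 5.0, 5.0]
Squared diffs: [0.0, 44.3596, 2.3351, 9.3025]
Distance = sqrt(55.9972) = 7.4831


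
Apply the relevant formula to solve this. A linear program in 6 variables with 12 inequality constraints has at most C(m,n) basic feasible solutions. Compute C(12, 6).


Each vertex corresponds to some choice of n active constraints out of m, so the number of vertices is at most C(m, n) = m! / (n!(m-n)!).
m = 12, n = 6
Numerator: 12 * 11 * 10 * 9 * 8 * 7
Denominator: 6! = 720
C(12, 6) = 924


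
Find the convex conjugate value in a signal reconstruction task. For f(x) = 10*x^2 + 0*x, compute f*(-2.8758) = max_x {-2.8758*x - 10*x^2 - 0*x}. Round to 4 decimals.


f*(y) = sup_x {y*x - a*x^2 - b*x} = sup_x {(y-b)*x - a*x^2}
FOC: (y - b) - 2a*x = 0 => x* = (y - b)/(2a)
x* = (-2.8758 - 0)/(2*10) = -0.1438
f*(-2.8758) = (y-b)^2/(4a) = (-2.8758 - 0)^2/(4*10)
= 8.2702/40 = 0.2068


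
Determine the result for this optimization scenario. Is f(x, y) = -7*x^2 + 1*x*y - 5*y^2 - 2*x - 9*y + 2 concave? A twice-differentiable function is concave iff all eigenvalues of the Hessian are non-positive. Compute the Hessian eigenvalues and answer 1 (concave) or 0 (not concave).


The Hessian of f(x,y) = -7*x^2 + 1*x*y - 5*y^2 - 2*x - 9*y + 2 is:
H = [[-14, 1], [1, -10]]
Trace = -14 - 10 = -24
Determinant = -14*-10 - (1)^2 = 139
Discriminant = (-24)^2 - 4*139 = 20.0
Eigenvalues: lambda_1 = -14.2361, lambda_2 = -9.7639
The function is concave.

1


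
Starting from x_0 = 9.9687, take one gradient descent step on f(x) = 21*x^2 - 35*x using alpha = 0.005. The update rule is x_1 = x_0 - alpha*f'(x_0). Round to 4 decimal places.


We compute the gradient at x_0 and apply the update.
f'(x) = 42*x - 35
f'(9.9687) = 42*9.9687 - 35 = 383.6854
x_1 = 9.9687 - 0.005*383.6854 = 8.0503


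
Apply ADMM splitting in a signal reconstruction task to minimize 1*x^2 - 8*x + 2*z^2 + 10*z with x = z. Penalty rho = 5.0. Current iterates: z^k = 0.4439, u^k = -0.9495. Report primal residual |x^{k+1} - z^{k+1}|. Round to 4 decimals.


ADMM iteration with rho = 5.0, z^k = 0.4439, u^k = -0.9495
Step 1: x-update.
Minimize 1*x^2 - 8*x + (5.0/2)*(x - 0.4439 - 0.9495)^2
FOC: (2*1 + 5.0)*x = 8 + 5.0*(0.4439 + 0.9495)
x^{k+1} = 2.1381
Step 2: z-update.
Minimize 2*z^2 + 10*z + (5.0/2)*(2.1381 - z - 0.9495)^2
FOC: (2*2 + 5.0)*z = -10 + 5.0*(2.1381 - 0.9495)
z^{k+1} = -0.4508
Step 3: u-update.
u^{k+1} = -0.9495 + 2.1381 + 0.4508 = 1.6394
Step 4: Primal residual = |2.1381 + 0.4508| = 2.5889


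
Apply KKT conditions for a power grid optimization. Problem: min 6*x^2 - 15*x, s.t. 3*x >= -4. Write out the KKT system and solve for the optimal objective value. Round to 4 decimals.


Step 1: Try lambda = 0 (constraint inactive).
Stationarity: 2*6*x - 15 = 0
x* = 15/(2*6) = 1.25
Check constraint: 3*1.25 = 3.75 >= -4 -- satisfied.
Step 2: Compute optimal value.
f(x*) = 6*1.25^2 - 15*1.25 = -9.375


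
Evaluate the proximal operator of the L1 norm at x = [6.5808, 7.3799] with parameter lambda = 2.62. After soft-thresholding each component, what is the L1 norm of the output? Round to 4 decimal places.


Soft-thresholding with lambda = 2.62:
prox(6.5808) = sign(6.5808)*max(|6.5808| - 2.62, 0) = 3.9608
prox(7.3799) = sign(7.3799)*max(|7.3799| - 2.62, 0) = 4.7599
prox(x) = [3.9608, 4.7599]
||prox(x)||_1 = 3.9608 + 4.7599 = 8.7207


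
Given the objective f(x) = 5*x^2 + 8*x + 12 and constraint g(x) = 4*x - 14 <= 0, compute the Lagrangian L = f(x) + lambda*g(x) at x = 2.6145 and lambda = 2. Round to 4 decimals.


Step 1: Evaluate f(x).
f(2.6145) = 5*2.6145^2 + 8*2.6145 + 12 = 67.0941
Step 2: Evaluate g(x).
g(2.6145) = 4*2.6145 - 14 = -3.542
Step 3: Compute Lagrangian.
L = 67.0941 + 2*-3.542 = 60.0101


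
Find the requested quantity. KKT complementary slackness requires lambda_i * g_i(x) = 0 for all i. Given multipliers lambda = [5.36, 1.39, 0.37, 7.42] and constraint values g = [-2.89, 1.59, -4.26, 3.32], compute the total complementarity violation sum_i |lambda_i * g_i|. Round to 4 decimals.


KKT complementary slackness check:
lambda_1 * g_1 = 5.36 * -2.89 = -15.4904
lambda_2 * g_2 = 1.39 * 1.59 = 2.2101
lambda_3 * g_3 = 0.37 * -4.26 = -1.5762
lambda_4 * g_4 = 7.42 * 3.32 = 24.6344
Total violation = 15.4904 + 2.2101 + 1.5762 + 24.6344 = 43.9111


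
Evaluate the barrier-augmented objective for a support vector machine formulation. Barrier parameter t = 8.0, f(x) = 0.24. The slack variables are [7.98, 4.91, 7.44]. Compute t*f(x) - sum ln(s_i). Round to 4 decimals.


Step 1: Compute log-barrier.
ln values: [2.0769, 1.5913, 2.0069]
phi = -(2.0769 + 1.5913 + 2.0069) = -5.6751
Step 2: Compute augmented objective.
t*f(x) = 8.0*0.24 = 1.92
Total = 1.92 - 5.6751 = -3.7551


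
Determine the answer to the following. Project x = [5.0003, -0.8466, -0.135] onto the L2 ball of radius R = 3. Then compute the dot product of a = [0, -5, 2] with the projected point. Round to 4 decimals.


Step 1: Compute ||x|| (intermediates to 6 decimals).
||x|| = sqrt(5.0003^2 + (-0.8466)^2 + (-0.135)^2) = 5.073259
Step 2: Project.
Since ||x|| > R, scale = R/||x|| = 3/5.073259 = 0.591336, proj(x) = scale * x
proj(x) = [2.956857, -0.500625, -0.07983]
Step 3: Dot product.
a^T * proj(x) = 0*2.956857 - 5*(-0.500625) + 2*(-0.07983) = 2.3435


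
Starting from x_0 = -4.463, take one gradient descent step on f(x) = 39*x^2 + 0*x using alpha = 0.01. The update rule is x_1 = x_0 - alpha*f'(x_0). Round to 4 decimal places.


We compute the gradient at x_0 and apply the update.
f'(x) = 78*x + 0
f'(-4.463) = 78*-4.463 + 0 = -348.114
x_1 = -4.463 - 0.01*-348.114 = -0.9819


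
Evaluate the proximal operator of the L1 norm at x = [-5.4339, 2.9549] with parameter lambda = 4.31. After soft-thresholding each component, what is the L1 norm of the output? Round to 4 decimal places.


Soft-thresholding with lambda = 4.31:
prox(-5.4339) = sign(-5.4339)*max(|-5.4339| - 4.31, 0) = -1.1239
prox(2.9549) = sign(2.9549)*max(|2.9549| - 4.31, 0) = 0.0
prox(x) = [-1.1239, 0.0]
||prox(x)||_1 = 1.1239 + 0.0 = 1.1239


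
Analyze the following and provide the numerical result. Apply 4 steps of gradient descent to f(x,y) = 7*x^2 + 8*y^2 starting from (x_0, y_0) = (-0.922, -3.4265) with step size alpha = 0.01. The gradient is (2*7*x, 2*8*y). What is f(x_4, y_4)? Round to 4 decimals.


Gradient descent on f(x,y) = 7*x^2 + 8*y^2.
Starting point: (-0.922, -3.4265), alpha = 0.01
Step 1: grad_x = 2*7*-0.922 = -12.908, grad_y = 2*8*-3.4265 = -54.824
  x_1 = -0.922 - 0.01*-12.908 = -0.7929
  y_1 = -3.4265 - 0.01*-54.824 = -2.8783
Step 2: grad_x = 2*7*-0.7929 = -11.1009, grad_y = 2*8*-2.8783 = -46.0522
  x_2 = -0.7929 - 0.01*-11.1009 = -0.6819
  y_2 = -2.8783 - 0.01*-46.0522 = -2.4177
Step 3: grad_x = 2*7*-0.6819 = -9.5468, grad_y = 2*8*-2.4177 = -38.6838
  x_3 = -0.6819 - 0.01*-9.5468 = -0.5864
  y_3 = -2.4177 - 0.01*-38.6838 = -2.0309
Step 4: grad_x = 2*7*-0.5864 = -8.2102, grad_y = 2*8*-2.0309 = -32.4944
  x_4 = -0.5864 - 0.01*-8.2102 = -0.5043
  y_4 = -2.0309 - 0.01*-32.4944 = -1.706
f(-0.5043, -1.706) = 7*(-0.5043)^2 + 8*(-1.706)^2 = 25.0628


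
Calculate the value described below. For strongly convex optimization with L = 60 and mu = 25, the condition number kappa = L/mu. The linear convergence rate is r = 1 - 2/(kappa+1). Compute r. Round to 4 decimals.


Step 1: Compute the condition number.
kappa = L/mu = 60/25 = 2.4
Step 2: Compute the convergence rate.
r = 1 - 2/(kappa + 1) = 1 - 2*mu/(L + mu) = (L - mu)/(L + mu) = 35/85 = 0.4118


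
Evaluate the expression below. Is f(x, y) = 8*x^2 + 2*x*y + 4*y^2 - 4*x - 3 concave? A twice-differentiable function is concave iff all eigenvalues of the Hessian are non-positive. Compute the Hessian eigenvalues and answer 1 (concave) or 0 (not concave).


The Hessian of f(x,y) = 8*x^2 + 2*x*y + 4*y^2 - 4*x - 3 is:
H = [[16, 2], [2, 8]]
Trace = 16 + 8 = 24
Determinant = 16*8 - (2)^2 = 124
Discriminant = (24)^2 - 4*124 = 80.0
Eigenvalues: lambda_1 = 7.5279, lambda_2 = 16.4721
The function is not concave.

0


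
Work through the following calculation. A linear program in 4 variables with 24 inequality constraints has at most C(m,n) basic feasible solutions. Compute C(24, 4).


Each vertex corresponds to some choice of n active constraints out of m, so the number of vertices is at most C(m, n) = m! / (n!(m-n)!).
m = 24, n = 4
Numerator: 24 * 23 * 22 * 21
Denominator: 4! = 24
C(24, 4) = 10626


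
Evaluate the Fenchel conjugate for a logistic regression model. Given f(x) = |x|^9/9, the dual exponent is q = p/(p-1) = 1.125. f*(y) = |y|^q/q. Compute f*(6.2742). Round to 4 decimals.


The conjugate exponent q satisfies 1/p + 1/q = 1.
p = 9, so q = 9/(9 - 1) = 1.125
|y|^q = 6.2742^1.125 = 7.8932
f*(6.2742) = 7.8932 / 1.125 = 7.0162


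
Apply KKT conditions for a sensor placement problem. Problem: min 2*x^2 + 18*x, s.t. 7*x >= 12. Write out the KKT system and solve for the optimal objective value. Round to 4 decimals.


Step 1: Try lambda = 0 (constraint inactive).
x_unc = -18/(2*2) = -4.5
Check: 7*-4.5 = -31.5 < 12 -- violated!
Step 2: Constraint must be active: 7*x = 12
x* = 12/7 = 1.7143 (rounded; the exact value 12/7 is used below)
lambda = (2*2*(12/7) + 18)/7 = 3.551
Step 3: Compute optimal value.
f(x*) = 2*(12/7)^2 + 18*(12/7) = 36.7347


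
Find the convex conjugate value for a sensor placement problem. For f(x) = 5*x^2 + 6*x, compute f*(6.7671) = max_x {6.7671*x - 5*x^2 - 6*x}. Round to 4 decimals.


f*(y) = sup_x {y*x - a*x^2 - b*x} = sup_x {(y-b)*x - a*x^2}
FOC: (y - b) - 2a*x = 0 => x* = (y - b)/(2a)
x* = (6.7671 - 6)/(2*5) = 0.0767
f*(6.7671) = (y-b)^2/(4a) = (6.7671 - 6)^2/(4*5)
= 0.5884/20 = 0.0294


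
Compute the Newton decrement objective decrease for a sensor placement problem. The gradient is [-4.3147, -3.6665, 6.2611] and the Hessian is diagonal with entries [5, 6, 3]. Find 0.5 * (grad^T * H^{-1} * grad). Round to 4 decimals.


Step 1: H is diagonal, so H^(-1) * g = [-0.8629, -0.6111, 2.087].
Step 2: g^T H^(-1) g = sum_i g_i^2 / H_ii
  = (-4.3147)^2/5 + (-3.6665)^2/6 + (6.2611)^2/3
  = 3.7233 + 2.2405 + 13.0671 = 19.031
Step 3: Objective decrease = 0.5 * g^T H^(-1) g = 9.5155


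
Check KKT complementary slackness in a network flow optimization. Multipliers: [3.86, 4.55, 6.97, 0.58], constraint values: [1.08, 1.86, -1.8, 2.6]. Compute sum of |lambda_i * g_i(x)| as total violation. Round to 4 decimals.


KKT complementary slackness check:
lambda_1 * g_1 = 3.86 * 1.08 = 4.1688
lambda_2 * g_2 = 4.55 * 1.86 = 8.463
lambda_3 * g_3 = 6.97 * -1.8 = -12.546
lambda_4 * g_4 = 0.58 * 2.6 = 1.508
Total violation = 4.1688 + 8.463 + 12.546 + 1.508 = 26.6858


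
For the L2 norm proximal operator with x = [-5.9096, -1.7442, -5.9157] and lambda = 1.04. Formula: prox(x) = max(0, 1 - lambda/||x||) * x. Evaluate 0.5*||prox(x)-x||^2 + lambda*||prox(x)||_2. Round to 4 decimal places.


Step 1: Compute ||x||.
||x|| = 8.5417
Step 2: Compute scaling factor.
scale = max(0, 1 - 1.04/8.5417) = 0.8782
Step 3: prox(x) = [-5.1901, -1.5318, -5.1954]
||prox(x)|| = 7.5017
Step 4: Proximal objective.
0.5*||prox-x||^2 = 0.5408
lambda*||prox|| = 7.8018
Total = 8.3426


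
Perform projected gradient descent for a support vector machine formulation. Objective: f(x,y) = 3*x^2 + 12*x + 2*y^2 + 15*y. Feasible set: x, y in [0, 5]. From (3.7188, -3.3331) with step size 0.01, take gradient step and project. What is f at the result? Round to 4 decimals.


Step 1: Compute gradient at (3.7188, -3.3331).
grad_x = 2*3*3.7188 + 12 = 34.3128
grad_y = 2*2*-3.3331 + 15 = 1.6676
Step 2: Gradient step.
x_raw = 3.7188 - 0.01*34.3128 = 3.3757
y_raw = -3.3331 - 0.01*1.6676 = -3.3498
Step 3: Project onto [0, 5].
x_proj = clip(3.3757) = 3.3757
y_proj = clip(-3.3498) = 0.0
Step 4: Evaluate f.
f(3.3757, 0.0) = 74.6935


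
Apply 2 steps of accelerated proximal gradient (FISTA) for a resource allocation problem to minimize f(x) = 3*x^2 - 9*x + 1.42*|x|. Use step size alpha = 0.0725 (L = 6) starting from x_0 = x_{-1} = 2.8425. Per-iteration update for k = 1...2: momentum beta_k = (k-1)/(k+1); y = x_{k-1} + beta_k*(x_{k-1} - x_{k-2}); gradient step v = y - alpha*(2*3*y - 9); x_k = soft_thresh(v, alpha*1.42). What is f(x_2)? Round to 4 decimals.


FISTA on f(x) = 3*x^2 - 9*x + 1.42*|x|
L = 6, alpha = 0.0725
Iteration 1: beta = 0.0, y = 2.8425 + 0.0*(2.8425 - 2.8425) = 2.8425
  grad(y) = 8.055, v = y - alpha*grad = 2.2585
  prox(v) = soft_thresh(2.2585, 0.103) = 2.1556
Iteration 2: beta = 0.3333, y = 2.1556 + 0.3333*(2.1556 - 2.8425) = 1.9266
  grad(y) = 2.5595, v = y - alpha*grad = 1.741
  prox(v) = soft_thresh(1.741, 0.103) = 1.6381
f(x_2) = 3*1.6381^2 - 9*1.6381 + 1.42*|1.6381| = -4.3668


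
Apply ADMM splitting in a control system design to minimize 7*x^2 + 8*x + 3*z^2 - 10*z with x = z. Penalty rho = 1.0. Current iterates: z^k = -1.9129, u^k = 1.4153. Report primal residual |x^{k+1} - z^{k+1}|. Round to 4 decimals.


ADMM iteration with rho = 1.0, z^k = -1.9129, u^k = 1.4153
Step 1: x-update.
Minimize 7*x^2 + 8*x + (1.0/2)*(x + 1.9129 + 1.4153)^2
FOC: (2*7 + 1.0)*x = -8 + 1.0*(-1.9129 - 1.4153)
x^{k+1} = -0.7552
Step 2: z-update.
Minimize 3*z^2 - 10*z + (1.0/2)*(-0.7552 - z + 1.4153)^2
FOC: (2*3 + 1.0)*z = 10 + 1.0*(-0.7552 + 1.4153)
z^{k+1} = 1.5229
Step 3: u-update.
u^{k+1} = 1.4153 - 0.7552 - 1.5229 = -0.8628
Step 4: Primal residual = |-0.7552 - 1.5229| = 2.2781


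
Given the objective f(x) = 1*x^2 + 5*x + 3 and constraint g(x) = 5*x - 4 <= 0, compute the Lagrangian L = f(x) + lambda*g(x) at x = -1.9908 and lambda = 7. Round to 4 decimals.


Step 1: Evaluate f(x).
f(-1.9908) = 1*(-1.9908)^2 + 5*(-1.9908) + 3 = -2.9907
Step 2: Evaluate g(x).
g(-1.9908) = 5*-1.9908 - 4 = -13.954
Step 3: Compute Lagrangian.
L = -2.9907 + 7*-13.954 = -100.6687


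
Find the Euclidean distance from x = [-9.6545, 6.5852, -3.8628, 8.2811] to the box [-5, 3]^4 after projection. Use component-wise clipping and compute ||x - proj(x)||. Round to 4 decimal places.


Project each component onto [-5, 3].
clip(-9.6545) = -5.0, clip(6.5852) = 3.0, clip(-3.8628) = -3.8628, clip(8.2811) = 3.0
Projection = [-5.0, 3.0, -3.8628, 3.0]
Squared diffs: [21.6644, 12.8537, 0.0, 27.89]
Distance = sqrt(62.4081) = 7.8999


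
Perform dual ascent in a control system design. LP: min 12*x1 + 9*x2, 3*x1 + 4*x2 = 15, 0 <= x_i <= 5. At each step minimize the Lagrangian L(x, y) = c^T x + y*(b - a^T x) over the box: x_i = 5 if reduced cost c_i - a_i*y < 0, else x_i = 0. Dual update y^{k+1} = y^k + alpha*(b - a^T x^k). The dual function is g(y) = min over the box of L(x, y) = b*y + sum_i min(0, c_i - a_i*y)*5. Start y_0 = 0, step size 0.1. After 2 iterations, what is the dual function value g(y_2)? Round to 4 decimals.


Dual ascent for LP: min 12*x1 + 9*x2, 3*x1 + 4*x2 = 15, 0 <= x_i <= 5
Step 1: y^k = 0.0, reduced costs: (12.0, 9.0)
  x^k = (0.0, 0.0), subgradient = b - a^T x = 15.0
  y^{k+1} = 0.0 + 0.1*15.0 = 1.5
Step 2: y^k = 1.5, reduced costs: (7.5, 3.0)
  x^k = (0.0, 0.0), subgradient = b - a^T x = 15.0
  y^{k+1} = 1.5 + 0.1*15.0 = 3.0
Dual objective at y_2 = 3.0: reduced costs (3.0, -3.0), box minimizer x = (0.0, 5.0)
g(y_2) = b*y + (c1 - a1*y)*x1 + (c2 - a2*y)*x2 = 15*3.0 + 3.0*0.0 + (-3.0)*5.0 = 45.0 + 0.0 - 15.0 = 30.0


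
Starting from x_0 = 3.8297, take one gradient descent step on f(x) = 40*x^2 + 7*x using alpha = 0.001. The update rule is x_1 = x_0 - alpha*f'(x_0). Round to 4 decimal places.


We compute the gradient at x_0 and apply the update.
f'(x) = 80*x + 7
f'(3.8297) = 80*3.8297 + 7 = 313.376
x_1 = 3.8297 - 0.001*313.376 = 3.5163


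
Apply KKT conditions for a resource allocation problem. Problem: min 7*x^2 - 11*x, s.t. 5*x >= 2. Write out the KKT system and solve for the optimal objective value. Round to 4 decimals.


Step 1: Try lambda = 0 (constraint inactive).
Stationarity: 2*7*x - 11 = 0
x* = 11/(2*7) = 11/14 = 0.7857 (rounded; the exact value 11/14 is used below)
Check constraint: 5*0.7857 = 3.9285 >= 2 -- satisfied.
Step 2: Compute optimal value.
f(x*) = 7*(11/14)^2 - 11*(11/14) = -4.3214


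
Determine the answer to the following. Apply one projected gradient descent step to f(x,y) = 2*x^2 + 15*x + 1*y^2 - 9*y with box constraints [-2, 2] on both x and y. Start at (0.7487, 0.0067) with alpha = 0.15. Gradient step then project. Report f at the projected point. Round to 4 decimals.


Step 1: Compute gradient at (0.7487, 0.0067).
grad_x = 2*2*0.7487 + 15 = 17.9948
grad_y = 2*1*0.0067 - 9 = -8.9866
Step 2: Gradient step.
x_raw = 0.7487 - 0.15*17.9948 = -1.9505
y_raw = 0.0067 - 0.15*-8.9866 = 1.3547
Step 3: Project onto [-2, 2].
x_proj = clip(-1.9505) = -1.9505
y_proj = clip(1.3547) = 1.3547
Step 4: Evaluate f.
f(-1.9505, 1.3547) = -32.0058


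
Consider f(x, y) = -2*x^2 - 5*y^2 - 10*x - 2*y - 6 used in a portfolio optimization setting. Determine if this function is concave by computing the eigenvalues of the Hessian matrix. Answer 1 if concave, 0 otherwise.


The Hessian of f(x,y) = -2*x^2 - 5*y^2 - 10*x - 2*y - 6 is:
H = [[-4, 0], [0, -10]]
Trace = -4 - 10 = -14
Determinant = -4*-10 - (0)^2 = 40
Discriminant = (-14)^2 - 4*40 = 36.0
Eigenvalues: lambda_1 = -10.0, lambda_2 = -4.0
The function is concave.

1


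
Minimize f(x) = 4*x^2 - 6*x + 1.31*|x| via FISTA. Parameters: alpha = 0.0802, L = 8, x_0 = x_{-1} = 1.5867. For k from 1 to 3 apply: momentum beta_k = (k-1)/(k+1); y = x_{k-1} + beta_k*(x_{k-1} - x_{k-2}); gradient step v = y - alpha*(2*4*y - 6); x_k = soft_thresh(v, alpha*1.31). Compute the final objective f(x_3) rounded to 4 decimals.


FISTA on f(x) = 4*x^2 - 6*x + 1.31*|x|
L = 8, alpha = 0.0802
Iteration 1: beta = 0.0, y = 1.5867 + 0.0*(1.5867 - 1.5867) = 1.5867
  grad(y) = 6.6936, v = y - alpha*grad = 1.0499
  prox(v) = soft_thresh(1.0499, 0.1051) = 0.9448
Iteration 2: beta = 0.3333, y = 0.9448 + 0.3333*(0.9448 - 1.5867) = 0.7308
  grad(y) = -0.1532, v = y - alpha*grad = 0.7431
  prox(v) = soft_thresh(0.7431, 0.1051) = 0.6381
Iteration 3: beta = 0.5, y = 0.6381 + 0.5*(0.6381 - 0.9448) = 0.4847
  grad(y) = -2.1224, v = y - alpha*grad = 0.6549
  prox(v) = soft_thresh(0.6549, 0.1051) = 0.5499
f(x_3) = 4*0.5499^2 - 6*0.5499 + 1.31*|0.5499| = -1.3695


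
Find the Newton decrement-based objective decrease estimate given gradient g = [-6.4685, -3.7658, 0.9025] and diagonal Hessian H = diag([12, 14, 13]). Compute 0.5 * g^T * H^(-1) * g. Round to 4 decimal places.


Step 1: H is diagonal, so H^(-1) * g = [-0.539, -0.269, 0.0694].
Step 2: g^T H^(-1) g = sum_i g_i^2 / H_ii
  = (-6.4685)^2/12 + (-3.7658)^2/14 + (0.9025)^2/13
  = 3.4868 + 1.0129 + 0.0627 = 4.5624
Step 3: Objective decrease = 0.5 * g^T H^(-1) g = 2.2812


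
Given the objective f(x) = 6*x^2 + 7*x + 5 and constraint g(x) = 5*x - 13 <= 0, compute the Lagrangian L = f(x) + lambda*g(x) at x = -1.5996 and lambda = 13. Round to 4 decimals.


Step 1: Evaluate f(x).
f(-1.5996) = 6*(-1.5996)^2 + 7*(-1.5996) + 5 = 9.1551
Step 2: Evaluate g(x).
g(-1.5996) = 5*-1.5996 - 13 = -20.998
Step 3: Compute Lagrangian.
L = 9.1551 + 13*-20.998 = -263.8189


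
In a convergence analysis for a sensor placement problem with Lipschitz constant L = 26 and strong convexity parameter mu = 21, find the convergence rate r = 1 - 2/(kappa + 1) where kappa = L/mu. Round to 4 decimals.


Step 1: Compute the condition number.
kappa = L/mu = 26/21 = 1.2381
Step 2: Compute the convergence rate.
r = 1 - 2/(kappa + 1) = 1 - 2*mu/(L + mu) = (L - mu)/(L + mu) = 5/47 = 0.1064


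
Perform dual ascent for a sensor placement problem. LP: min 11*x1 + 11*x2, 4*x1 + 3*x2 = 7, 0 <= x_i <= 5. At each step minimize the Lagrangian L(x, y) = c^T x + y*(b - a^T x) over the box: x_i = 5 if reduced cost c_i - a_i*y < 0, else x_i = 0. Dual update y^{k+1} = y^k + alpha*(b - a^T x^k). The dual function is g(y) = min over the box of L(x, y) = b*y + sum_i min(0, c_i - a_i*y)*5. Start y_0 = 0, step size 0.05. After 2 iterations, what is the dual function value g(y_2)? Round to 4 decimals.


Dual ascent for LP: min 11*x1 + 11*x2, 4*x1 + 3*x2 = 7, 0 <= x_i <= 5
Step 1: y^k = 0.0, reduced costs: (11.0, 11.0)
  x^k = (0.0, 0.0), subgradient = b - a^T x = 7.0
  y^{k+1} = 0.0 + 0.05*7.0 = 0.35
Step 2: y^k = 0.35, reduced costs: (9.6, 9.95)
  x^k = (0.0, 0.0), subgradient = b - a^T x = 7.0
  y^{k+1} = 0.35 + 0.05*7.0 = 0.7
Dual objective at y_2 = 0.7: reduced costs (8.2, 8.9), box minimizer x = (0.0, 0.0)
g(y_2) = b*y + (c1 - a1*y)*x1 + (c2 - a2*y)*x2 = 7*0.7 + 8.2*0.0 + 8.9*0.0 = 4.9 + 0.0 + 0.0 = 4.9


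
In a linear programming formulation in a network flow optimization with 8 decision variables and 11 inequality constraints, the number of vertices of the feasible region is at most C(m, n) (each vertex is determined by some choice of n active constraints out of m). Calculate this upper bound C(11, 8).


Each vertex corresponds to some choice of n active constraints out of m, so the number of vertices is at most C(m, n) = m! / (n!(m-n)!).
m = 11, n = 8
Numerator: 11 * 10 * 9 * 8 * 7 * 6 * 5 * 4
Denominator: 8! = 40320
C(11, 8) = 165


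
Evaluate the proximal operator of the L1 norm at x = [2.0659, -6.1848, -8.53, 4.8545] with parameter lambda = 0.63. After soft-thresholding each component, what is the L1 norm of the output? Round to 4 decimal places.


Soft-thresholding with lambda = 0.63:
prox(2.0659) = sign(2.0659)*max(|2.0659| - 0.63, 0) = 1.4359
prox(-6.1848) = sign(-6.1848)*max(|-6.1848| - 0.63, 0) = -5.5548
prox(-8.53) = sign(-8.53)*max(|-8.53| - 0.63, 0) = -7.9
prox(4.8545) = sign(4.8545)*max(|4.8545| - 0.63, 0) = 4.2245
prox(x) = [1.4359, -5.5548, -7.9, 4.2245]
||prox(x)||_1 = 1.4359 + 5.5548 + 7.9 + 4.2245 = 19.1152


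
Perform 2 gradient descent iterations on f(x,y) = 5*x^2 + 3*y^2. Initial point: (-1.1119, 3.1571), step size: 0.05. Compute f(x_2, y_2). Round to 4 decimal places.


Gradient descent on f(x,y) = 5*x^2 + 3*y^2.
Starting point: (-1.1119, 3.1571), alpha = 0.05
Step 1: grad_x = 2*5*-1.1119 = -11.119, grad_y = 2*3*3.1571 = 18.9426
  x_1 = -1.1119 - 0.05*-11.119 = -0.556
  y_1 = 3.1571 - 0.05*18.9426 = 2.21
Step 2: grad_x = 2*5*-0.556 = -5.5595, grad_y = 2*3*2.21 = 13.2598
  x_2 = -0.556 - 0.05*-5.5595 = -0.278
  y_2 = 2.21 - 0.05*13.2598 = 1.547
f(-0.278, 1.547) = 5*(-0.278)^2 + 3*1.547^2 = 7.5658


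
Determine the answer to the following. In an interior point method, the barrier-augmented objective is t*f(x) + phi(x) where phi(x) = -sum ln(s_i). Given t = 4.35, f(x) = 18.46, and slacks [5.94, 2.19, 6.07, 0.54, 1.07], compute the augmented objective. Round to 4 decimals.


Step 1: Compute log-barrier.
ln values: [1.7817, 0.7839, 1.8034, -0.6162, 0.0677]
phi = -(1.7817 + 0.7839 + 1.8034 - 0.6162 + 0.0677) = -3.8204
Step 2: Compute augmented objective.
t*f(x) = 4.35*18.46 = 80.301
Total = 80.301 - 3.8204 = 76.4806


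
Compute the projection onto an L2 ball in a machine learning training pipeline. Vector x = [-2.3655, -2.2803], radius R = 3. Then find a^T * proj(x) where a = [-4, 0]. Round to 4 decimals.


Step 1: Compute ||x|| (intermediates to 6 decimals).
||x|| = sqrt((-2.3655)^2 + (-2.2803)^2) = 3.285629
Step 2: Project.
Since ||x|| > R, scale = R/||x|| = 3/3.285629 = 0.913067, proj(x) = scale * x
proj(x) = [-2.15986, -2.082067]
Step 3: Dot product.
a^T * proj(x) = -4*(-2.15986) + 0*(-2.082067) = 8.6394


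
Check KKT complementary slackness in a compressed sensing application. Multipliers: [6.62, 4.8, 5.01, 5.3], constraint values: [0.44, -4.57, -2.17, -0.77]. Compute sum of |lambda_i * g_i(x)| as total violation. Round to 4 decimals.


KKT complementary slackness check:
lambda_1 * g_1 = 6.62 * 0.44 = 2.9128
lambda_2 * g_2 = 4.8 * -4.57 = -21.936
lambda_3 * g_3 = 5.01 * -2.17 = -10.8717
lambda_4 * g_4 = 5.3 * -0.77 = -4.081
Total violation = 2.9128 + 21.936 + 10.8717 + 4.081 = 39.8015


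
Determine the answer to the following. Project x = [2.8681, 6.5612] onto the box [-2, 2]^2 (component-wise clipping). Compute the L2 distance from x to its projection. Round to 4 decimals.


Project each component onto [-2, 2].
clip(2.8681) = 2.0, clip(6.5612) = 2.0
Projection = [2.0, 2.0]
Squared diffs: [0.7536, 20.8045]
Distance = sqrt(21.5581) = 4.6431


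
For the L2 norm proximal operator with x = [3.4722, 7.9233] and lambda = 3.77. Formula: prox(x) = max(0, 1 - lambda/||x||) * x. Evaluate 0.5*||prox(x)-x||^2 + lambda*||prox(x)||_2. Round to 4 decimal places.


Step 1: Compute ||x||.
||x|| = 8.6507
Step 2: Compute scaling factor.
scale = max(0, 1 - 3.77/8.6507) = 0.5642
Step 3: prox(x) = [1.959, 4.4703]
||prox(x)|| = 4.8807
Step 4: Proximal objective.
0.5*||prox-x||^2 = 7.1065
lambda*||prox|| = 18.4002
Total = 25.5067


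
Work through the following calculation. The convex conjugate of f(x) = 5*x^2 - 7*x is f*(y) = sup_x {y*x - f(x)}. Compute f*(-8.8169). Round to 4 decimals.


f*(y) = sup_x {y*x - a*x^2 - b*x} = sup_x {(y-b)*x - a*x^2}
FOC: (y - b) - 2a*x = 0 => x* = (y - b)/(2a)
x* = (-8.8169 + 7)/(2*5) = -0.1817
f*(-8.8169) = (y-b)^2/(4a) = (-8.8169 + 7)^2/(4*5)
= 3.3011/20 = 0.1651


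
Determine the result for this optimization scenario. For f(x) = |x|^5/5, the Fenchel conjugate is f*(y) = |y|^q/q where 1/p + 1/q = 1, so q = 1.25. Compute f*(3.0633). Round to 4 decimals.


The conjugate exponent q satisfies 1/p + 1/q = 1.
p = 5, so q = 5/(5 - 1) = 1.25
|y|^q = 3.0633^1.25 = 4.0526
f*(3.0633) = 4.0526 / 1.25 = 3.2421


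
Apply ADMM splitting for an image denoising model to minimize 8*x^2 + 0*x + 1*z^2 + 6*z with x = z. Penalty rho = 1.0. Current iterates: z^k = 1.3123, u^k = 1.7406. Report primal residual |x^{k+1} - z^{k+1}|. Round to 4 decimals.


ADMM iteration with rho = 1.0, z^k = 1.3123, u^k = 1.7406
Step 1: x-update.
Minimize 8*x^2 + 0*x + (1.0/2)*(x - 1.3123 + 1.7406)^2
FOC: (2*8 + 1.0)*x = 0 + 1.0*(1.3123 - 1.7406)
x^{k+1} = -0.0252
Step 2: z-update.
Minimize 1*z^2 + 6*z + (1.0/2)*(-0.0252 - z + 1.7406)^2
FOC: (2*1 + 1.0)*z = -6 + 1.0*(-0.0252 + 1.7406)
z^{k+1} = -1.4282
Step 3: u-update.
u^{k+1} = 1.7406 - 0.0252 + 1.4282 = 3.1436
Step 4: Primal residual = |-0.0252 + 1.4282| = 1.403


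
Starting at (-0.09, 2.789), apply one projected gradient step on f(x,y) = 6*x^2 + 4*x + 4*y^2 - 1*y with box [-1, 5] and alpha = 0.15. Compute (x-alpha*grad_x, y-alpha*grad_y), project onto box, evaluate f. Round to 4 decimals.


Step 1: Compute gradient at (-0.09, 2.789).
grad_x = 2*6*-0.09 + 4 = 2.92
grad_y = 2*4*2.789 - 1 = 21.312
Step 2: Gradient step.
x_raw = -0.09 - 0.15*2.92 = -0.528
y_raw = 2.789 - 0.15*21.312 = -0.4078
Step 3: Project onto [-1, 5].
x_proj = clip(-0.528) = -0.528
y_proj = clip(-0.4078) = -0.4078
Step 4: Evaluate f.
f(-0.528, -0.4078) = 0.6337


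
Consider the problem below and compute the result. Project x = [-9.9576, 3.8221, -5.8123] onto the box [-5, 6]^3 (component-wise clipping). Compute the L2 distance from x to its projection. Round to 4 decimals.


Project each component onto [-5, 6].
clip(-9.9576) = -5.0, clip(3.8221) = 3.8221, clip(-5.8123) = -5.0
Projection = [-5.0, 3.8221, -5.0]
Squared diffs: [24.5778, 0.0, 0.6598]
Distance = sqrt(25.2376) = 5.0237


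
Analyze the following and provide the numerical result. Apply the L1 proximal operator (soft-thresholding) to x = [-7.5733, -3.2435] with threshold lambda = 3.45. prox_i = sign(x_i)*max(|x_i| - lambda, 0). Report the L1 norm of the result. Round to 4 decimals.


Soft-thresholding with lambda = 3.45:
prox(-7.5733) = sign(-7.5733)*max(|-7.5733| - 3.45, 0) = -4.1233
prox(-3.2435) = sign(-3.2435)*max(|-3.2435| - 3.45, 0) = 0.0
prox(x) = [-4.1233, 0.0]
||prox(x)||_1 = 4.1233 + 0.0 = 4.1233


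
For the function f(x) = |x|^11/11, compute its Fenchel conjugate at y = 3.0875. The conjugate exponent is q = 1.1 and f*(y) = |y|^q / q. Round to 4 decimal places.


The conjugate exponent q satisfies 1/p + 1/q = 1.
p = 11, so q = 11/(11 - 1) = 1.1
|y|^q = 3.0875^1.1 = 3.456
f*(3.0875) = 3.456 / 1.1 = 3.1418


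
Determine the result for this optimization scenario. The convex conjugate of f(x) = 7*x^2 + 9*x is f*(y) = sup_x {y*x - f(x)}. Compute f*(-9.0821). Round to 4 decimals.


f*(y) = sup_x {y*x - a*x^2 - b*x} = sup_x {(y-b)*x - a*x^2}
FOC: (y - b) - 2a*x = 0 => x* = (y - b)/(2a)
x* = (-9.0821 - 9)/(2*7) = -1.2916
f*(-9.0821) = (y-b)^2/(4a) = (-9.0821 - 9)^2/(4*7)
= 326.9623/28 = 11.6772


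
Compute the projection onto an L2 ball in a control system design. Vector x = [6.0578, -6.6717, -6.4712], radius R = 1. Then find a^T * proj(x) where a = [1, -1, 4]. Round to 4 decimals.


Step 1: Compute ||x|| (intermediates to 6 decimals).
||x|| = sqrt(6.0578^2 + (-6.6717)^2 + (-6.4712)^2) = 11.094366
Step 2: Project.
Since ||x|| > R, scale = R/||x|| = 1/11.094366 = 0.090136, proj(x) = scale * x
proj(x) = [0.546026, -0.60136, -0.583288]
Step 3: Dot product.
a^T * proj(x) = 1*0.546026 - 1*(-0.60136) + 4*(-0.583288) = -1.1858


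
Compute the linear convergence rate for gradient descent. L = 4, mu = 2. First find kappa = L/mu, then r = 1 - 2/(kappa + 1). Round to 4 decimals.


Step 1: Compute the condition number.
kappa = L/mu = 4/2 = 2.0
Step 2: Compute the convergence rate.
r = 1 - 2/(kappa + 1) = 1 - 2*mu/(L + mu) = (L - mu)/(L + mu) = 2/6 = 0.3333


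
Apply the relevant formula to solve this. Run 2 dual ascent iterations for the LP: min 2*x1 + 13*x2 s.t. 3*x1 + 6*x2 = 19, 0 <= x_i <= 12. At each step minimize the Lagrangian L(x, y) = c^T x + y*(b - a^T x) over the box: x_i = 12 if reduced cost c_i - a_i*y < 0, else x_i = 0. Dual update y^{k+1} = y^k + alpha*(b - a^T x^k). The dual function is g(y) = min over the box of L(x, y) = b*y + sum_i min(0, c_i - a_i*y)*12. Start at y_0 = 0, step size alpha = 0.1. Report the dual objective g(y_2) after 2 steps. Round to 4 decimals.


Dual ascent for LP: min 2*x1 + 13*x2, 3*x1 + 6*x2 = 19, 0 <= x_i <= 12
Step 1: y^k = 0.0, reduced costs: (2.0, 13.0)
  x^k = (0.0, 0.0), subgradient = b - a^T x = 19.0
  y^{k+1} = 0.0 + 0.1*19.0 = 1.9
Step 2: y^k = 1.9, reduced costs: (-3.7, 1.6)
  x^k = (12.0, 0.0), subgradient = b - a^T x = -17.0
  y^{k+1} = 1.9 + 0.1*-17.0 = 0.2
Dual objective at y_2 = 0.2: reduced costs (1.4, 11.8), box minimizer x = (0.0, 0.0)
g(y_2) = b*y + (c1 - a1*y)*x1 + (c2 - a2*y)*x2 = 19*0.2 + 1.4*0.0 + 11.8*0.0 = 3.8 + 0.0 + 0.0 = 3.8


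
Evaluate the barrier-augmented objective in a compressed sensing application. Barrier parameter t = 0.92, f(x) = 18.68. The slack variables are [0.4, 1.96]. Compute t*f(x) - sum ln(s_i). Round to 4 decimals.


Step 1: Compute log-barrier.
ln values: [-0.9163, 0.6729]
phi = -(-0.9163 + 0.6729) = 0.2433
Step 2: Compute augmented objective.
t*f(x) = 0.92*18.68 = 17.1856
Total = 17.1856 + 0.2433 = 17.4289


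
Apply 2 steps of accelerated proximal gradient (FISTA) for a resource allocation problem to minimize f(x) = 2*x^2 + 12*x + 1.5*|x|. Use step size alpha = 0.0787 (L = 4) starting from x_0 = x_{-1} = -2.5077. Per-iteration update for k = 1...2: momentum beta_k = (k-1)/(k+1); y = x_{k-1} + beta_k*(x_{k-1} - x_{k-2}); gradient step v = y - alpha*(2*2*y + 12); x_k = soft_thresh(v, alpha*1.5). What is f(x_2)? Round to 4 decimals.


FISTA on f(x) = 2*x^2 + 12*x + 1.5*|x|
L = 4, alpha = 0.0787
Iteration 1: beta = 0.0, y = -2.5077 + 0.0*(-2.5077 + 2.5077) = -2.5077
  grad(y) = 1.9692, v = y - alpha*grad = -2.6627
  prox(v) = soft_thresh(-2.6627, 0.1181) = -2.5446
Iteration 2: beta = 0.3333, y = -2.5446 + 0.3333*(-2.5446 + 2.5077) = -2.5569
  grad(y) = 1.7723, v = y - alpha*grad = -2.6964
  prox(v) = soft_thresh(-2.6964, 0.1181) = -2.5784
f(x_2) = 2*(-2.5784)^2 + 12*(-2.5784) + 1.5*|-2.5784| = -13.7769


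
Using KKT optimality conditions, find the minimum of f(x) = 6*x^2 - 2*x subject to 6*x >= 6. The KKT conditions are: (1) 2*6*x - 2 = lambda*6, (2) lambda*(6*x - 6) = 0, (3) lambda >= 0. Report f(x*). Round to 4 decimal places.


Step 1: Try lambda = 0 (constraint inactive).
x_unc = 2/(2*6) = 0.1667
Check: 6*0.1667 = 1.0002 < 6 -- violated!
Step 2: Constraint must be active: 6*x = 6
x* = 6/6 = 1.0
lambda = (2*6*1.0 - 2)/6 = 1.6667
Step 3: Compute optimal value.
f(x*) = 6*1.0^2 - 2*1.0 = 4.0


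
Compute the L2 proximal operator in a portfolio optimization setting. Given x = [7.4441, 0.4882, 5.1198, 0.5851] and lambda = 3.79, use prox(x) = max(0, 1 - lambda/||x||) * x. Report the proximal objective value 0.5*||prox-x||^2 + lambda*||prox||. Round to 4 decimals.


Step 1: Compute ||x||.
||x|| = 9.0668
Step 2: Compute scaling factor.
scale = max(0, 1 - 3.79/9.0668) = 0.582
Step 3: prox(x) = [4.3324, 0.2841, 2.9797, 0.3405]
||prox(x)|| = 5.2768
Step 4: Proximal objective.
0.5*||prox-x||^2 = 7.1821
lambda*||prox|| = 19.9991
Total = 27.1813


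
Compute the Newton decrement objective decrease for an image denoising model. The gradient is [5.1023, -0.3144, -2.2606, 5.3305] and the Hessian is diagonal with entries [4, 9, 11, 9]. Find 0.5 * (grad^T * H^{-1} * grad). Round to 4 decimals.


Step 1: H is diagonal, so H^(-1) * g = [1.2756, -0.0349, -0.2055, 0.5923].
Step 2: g^T H^(-1) g = sum_i g_i^2 / H_ii
  = (5.1023)^2/4 + (-0.3144)^2/9 + (-2.2606)^2/11 + (5.3305)^2/9
  = 6.5084 + 0.011 + 0.4646 + 3.1571 = 10.1411
Step 3: Objective decrease = 0.5 * g^T H^(-1) g = 5.0705


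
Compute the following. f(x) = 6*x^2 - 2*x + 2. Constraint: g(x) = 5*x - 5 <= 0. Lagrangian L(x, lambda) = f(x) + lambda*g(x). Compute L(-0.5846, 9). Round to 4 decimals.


Step 1: Evaluate f(x).
f(-0.5846) = 6*(-0.5846)^2 - 2*(-0.5846) + 2 = 5.2197
Step 2: Evaluate g(x).
g(-0.5846) = 5*-0.5846 - 5 = -7.923
Step 3: Compute Lagrangian.
L = 5.2197 + 9*-7.923 = -66.0873
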